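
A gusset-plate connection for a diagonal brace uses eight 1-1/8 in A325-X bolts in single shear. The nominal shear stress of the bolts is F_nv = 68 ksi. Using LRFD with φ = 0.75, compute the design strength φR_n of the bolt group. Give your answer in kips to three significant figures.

406 kips

A_b = π × 1.125² / 4 = 0.994 in².
R_n = F_nv · A_b · n · n_s = 68 × 0.994 × 8 × 1 = 540.7 kips.
Design strength φR_n = 0.75 × 540.7 = 406 kips.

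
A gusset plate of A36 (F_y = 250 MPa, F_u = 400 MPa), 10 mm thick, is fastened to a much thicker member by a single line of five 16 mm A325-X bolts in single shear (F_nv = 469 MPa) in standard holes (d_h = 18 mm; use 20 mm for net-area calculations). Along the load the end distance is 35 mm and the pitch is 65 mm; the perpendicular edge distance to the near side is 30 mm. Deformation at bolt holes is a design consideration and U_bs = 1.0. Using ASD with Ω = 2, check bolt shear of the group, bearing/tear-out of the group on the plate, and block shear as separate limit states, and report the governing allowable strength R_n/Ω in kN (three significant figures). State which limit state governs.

Bolt shear: A_b = π·16²/4 = 201.1 mm²; R_n = 469 × 201.1 × 5 × 1 / 1000 = 471.5 kN → 471.5 / 2 = 236 kN.
Bearing: edge l_c = 26, r_n = 124.8 kN; interior l_c = 47, r_n = 153.6 kN; R_n = 124.8 + 4·153.6 = 739.2 kN → 370 kN.
Block shear: A_gv = 2950, A_nv = 2050, A_nt = 200 mm²; R_n = min(0.6F_uA_nv, 0.6F_yA_gv) + U_bs·F_u·A_nt = 522.5 kN → 261 kN.
Bolt shear governs: 236 kN.

236 kN (bolt shear governs)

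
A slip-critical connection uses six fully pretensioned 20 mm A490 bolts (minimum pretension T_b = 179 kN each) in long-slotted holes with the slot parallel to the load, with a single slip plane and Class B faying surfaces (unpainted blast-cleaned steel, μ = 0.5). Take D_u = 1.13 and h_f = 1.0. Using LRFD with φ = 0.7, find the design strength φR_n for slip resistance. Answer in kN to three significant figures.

R_n = μ · D_u · h_f · T_b · n_s · n_b = 0.5 × 1.13 × 1.0 × 179 × 1 × 6 = 606.8 kN.
Design strength φR_n = 0.7 × 606.8 = 425 kN.

425 kN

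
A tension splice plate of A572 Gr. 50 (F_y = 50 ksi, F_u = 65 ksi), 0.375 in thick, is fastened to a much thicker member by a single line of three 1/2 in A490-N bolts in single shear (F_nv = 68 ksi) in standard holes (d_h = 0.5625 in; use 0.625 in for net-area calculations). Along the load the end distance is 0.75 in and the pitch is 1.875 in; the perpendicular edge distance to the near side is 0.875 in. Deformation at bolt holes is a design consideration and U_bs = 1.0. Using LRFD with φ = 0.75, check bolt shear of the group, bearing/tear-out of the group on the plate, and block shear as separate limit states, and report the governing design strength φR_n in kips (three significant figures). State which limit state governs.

30 kips (bolt shear governs)

Bolt shear: A_b = π·0.5²/4 = 0.1963 in²; R_n = 68 × 0.1963 × 3 × 1 = 40.06 kips → 0.75 × 40.06 = 30 kips.
Bearing: edge l_c = 0.4688, r_n = 13.71 kips; interior l_c = 1.312, r_n = 29.25 kips; R_n = 13.71 + 2·29.25 = 72.21 kips → 54.2 kips.
Block shear: A_gv = 1.688, A_nv = 1.102, A_nt = 0.2109 in²; R_n = min(0.6F_uA_nv, 0.6F_yA_gv) + U_bs·F_u·A_nt = 56.67 kips → 42.5 kips.
Bolt shear governs: 30 kips.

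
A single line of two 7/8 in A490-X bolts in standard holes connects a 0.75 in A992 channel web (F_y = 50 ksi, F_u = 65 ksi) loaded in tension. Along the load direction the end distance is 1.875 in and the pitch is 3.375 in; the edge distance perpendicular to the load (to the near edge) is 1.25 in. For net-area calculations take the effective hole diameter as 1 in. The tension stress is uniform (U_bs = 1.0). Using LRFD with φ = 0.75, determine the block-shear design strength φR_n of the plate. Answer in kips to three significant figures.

110 kips

Shear plane L_v = 1.875 + 1·3.375 = 5.25 in; A_gv = 5.25 × 0.75 = 3.938 in².
A_nv = (5.25 − 1.5·1) × 0.75 = 2.812 in².
A_nt = (1.25 − 0.5·1) × 0.75 = 0.5625 in².
0.6 F_u A_nv = 109.7 kips; 0.6 F_y A_gv = 118.1 kips → shear rupture governs the shear term.
R_n = 109.7 + 1.0 × 65 × 0.5625 = 146.2 kips.
Design strength φR_n = 0.75 × 146.2 = 110 kips.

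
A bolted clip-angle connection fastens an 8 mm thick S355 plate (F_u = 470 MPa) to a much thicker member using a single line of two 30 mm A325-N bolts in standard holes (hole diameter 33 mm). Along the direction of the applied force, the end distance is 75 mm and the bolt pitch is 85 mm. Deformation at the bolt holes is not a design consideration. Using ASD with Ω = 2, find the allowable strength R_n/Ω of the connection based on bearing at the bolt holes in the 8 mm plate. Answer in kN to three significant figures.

Per bolt r_n = 1.5 l_c t F_u ≤ 3.0 d t F_u; upper limit = 3.0 × 30 × 8 × 470 / 1000 = 338.4 kN.
Edge bolt: l_c = 75 − 33/2 = 58.5 mm → 1.5 × 58.5 × 8 × 470 / 1000 = 329.9 → r_n = 329.9 kN.
Interior bolts: l_c = 85 − 33 = 52 mm → 1.5 × 52 × 8 × 470 / 1000 = 293.3 → r_n = 293.3 kN.
R_n = 1 × 329.9 + 1 × 293.3 = 623.2 kN.
Allowable strength R_n/Ω = 623.2 / 2 = 312 kN.

312 kN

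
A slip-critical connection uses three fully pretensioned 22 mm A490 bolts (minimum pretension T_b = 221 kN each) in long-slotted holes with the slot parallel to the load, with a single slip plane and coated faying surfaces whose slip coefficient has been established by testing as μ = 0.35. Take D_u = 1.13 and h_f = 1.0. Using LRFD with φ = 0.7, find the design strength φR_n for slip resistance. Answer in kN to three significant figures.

184 kN

R_n = μ · D_u · h_f · T_b · n_s · n_b = 0.35 × 1.13 × 1.0 × 221 × 1 × 3 = 262.2 kN.
Design strength φR_n = 0.7 × 262.2 = 184 kN.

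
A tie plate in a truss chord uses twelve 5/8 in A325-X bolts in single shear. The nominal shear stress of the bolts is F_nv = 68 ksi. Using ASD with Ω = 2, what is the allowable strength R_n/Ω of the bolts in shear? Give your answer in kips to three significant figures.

125 kips

A_b = π × 0.625² / 4 = 0.3068 in².
R_n = F_nv · A_b · n · n_s = 68 × 0.3068 × 12 × 1 = 250.3 kips.
Allowable strength R_n/Ω = 250.3 / 2 = 125 kips.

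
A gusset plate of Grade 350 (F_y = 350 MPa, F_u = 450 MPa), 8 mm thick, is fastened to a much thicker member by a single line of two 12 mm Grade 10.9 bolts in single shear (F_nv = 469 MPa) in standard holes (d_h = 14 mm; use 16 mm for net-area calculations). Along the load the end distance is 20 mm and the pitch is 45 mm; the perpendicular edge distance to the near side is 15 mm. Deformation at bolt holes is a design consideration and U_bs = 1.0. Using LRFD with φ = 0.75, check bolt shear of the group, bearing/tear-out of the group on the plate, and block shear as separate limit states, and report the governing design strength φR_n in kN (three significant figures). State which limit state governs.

79.6 kN (bolt shear governs)

Bolt shear: A_b = π·12²/4 = 113.1 mm²; R_n = 469 × 113.1 × 2 × 1 / 1000 = 106.1 kN → 0.75 × 106.1 = 79.6 kN.
Bearing: edge l_c = 13, r_n = 56.16 kN; interior l_c = 31, r_n = 103.7 kN; R_n = 56.16 + 1·103.7 = 159.8 kN → 120 kN.
Block shear: A_gv = 520, A_nv = 328, A_nt = 56 mm²; R_n = min(0.6F_uA_nv, 0.6F_yA_gv) + U_bs·F_u·A_nt = 113.8 kN → 85.3 kN.
Bolt shear governs: 79.6 kN.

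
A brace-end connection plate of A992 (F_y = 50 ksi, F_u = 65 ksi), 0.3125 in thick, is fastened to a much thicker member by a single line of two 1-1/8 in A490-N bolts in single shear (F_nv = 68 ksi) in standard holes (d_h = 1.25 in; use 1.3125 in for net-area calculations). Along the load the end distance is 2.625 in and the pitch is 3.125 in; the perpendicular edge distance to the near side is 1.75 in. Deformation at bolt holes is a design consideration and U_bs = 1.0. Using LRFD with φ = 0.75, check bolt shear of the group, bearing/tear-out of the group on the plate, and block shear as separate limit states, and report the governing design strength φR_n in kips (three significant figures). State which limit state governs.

51.2 kips (block shear governs)

Bolt shear: A_b = π·1.125²/4 = 0.994 in²; R_n = 68 × 0.994 × 2 × 1 = 135.2 kips → 0.75 × 135.2 = 101 kips.
Bearing: edge l_c = 2, r_n = 48.75 kips; interior l_c = 1.875, r_n = 45.7 kips; R_n = 48.75 + 1·45.7 = 94.45 kips → 70.8 kips.
Block shear: A_gv = 1.797, A_nv = 1.182, A_nt = 0.3418 in²; R_n = min(0.6F_uA_nv, 0.6F_yA_gv) + U_bs·F_u·A_nt = 68.3 kips → 51.2 kips.
Block shear governs: 51.2 kips.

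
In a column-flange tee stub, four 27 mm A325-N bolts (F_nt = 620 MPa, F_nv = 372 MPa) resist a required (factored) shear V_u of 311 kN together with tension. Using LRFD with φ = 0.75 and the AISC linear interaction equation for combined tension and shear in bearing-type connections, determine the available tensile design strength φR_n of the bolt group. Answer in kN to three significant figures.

866 kN

A_b = π·27²/4 = 572.6 mm²; f_rv = 311 × 1000 / (4 × 572.6) = 135.8 MPa.
F'_nt = 1.3 F_nt − (F_nt / φF_nv) f_rv = 1.3·620 − (620/(0.75·372))·135.8 = 504.2 MPa, capped at F_nt → F'_nt = 504.2 MPa.
R_n = F'_nt · A_b · n = 504.2 × 572.6 × 4 / 1000 = 1155 kN.
Design strength φR_n = 0.75 × 1155 = 866 kN.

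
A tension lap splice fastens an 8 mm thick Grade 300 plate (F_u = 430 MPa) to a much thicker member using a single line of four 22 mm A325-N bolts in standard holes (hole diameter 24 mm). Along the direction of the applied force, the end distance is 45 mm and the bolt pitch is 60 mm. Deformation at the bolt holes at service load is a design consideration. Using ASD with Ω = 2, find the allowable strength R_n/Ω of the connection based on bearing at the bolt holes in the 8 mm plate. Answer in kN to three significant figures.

Per bolt r_n = 1.2 l_c t F_u ≤ 2.4 d t F_u; upper limit = 2.4 × 22 × 8 × 430 / 1000 = 181.6 kN.
Edge bolt: l_c = 45 − 24/2 = 33 mm → 1.2 × 33 × 8 × 430 / 1000 = 136.2 → r_n = 136.2 kN.
Interior bolts: l_c = 60 − 24 = 36 mm → 1.2 × 36 × 8 × 430 / 1000 = 148.6 → r_n = 148.6 kN.
R_n = 1 × 136.2 + 3 × 148.6 = 582 kN.
Allowable strength R_n/Ω = 582 / 2 = 291 kN.

291 kN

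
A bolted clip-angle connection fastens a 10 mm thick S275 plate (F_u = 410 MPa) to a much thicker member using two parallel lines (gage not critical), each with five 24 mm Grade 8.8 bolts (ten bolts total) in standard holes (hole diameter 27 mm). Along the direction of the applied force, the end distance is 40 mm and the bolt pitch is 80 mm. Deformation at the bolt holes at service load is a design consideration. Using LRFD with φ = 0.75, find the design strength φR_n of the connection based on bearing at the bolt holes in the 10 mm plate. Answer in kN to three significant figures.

1610 kN

Per bolt r_n = 1.2 l_c t F_u ≤ 2.4 d t F_u; upper limit = 2.4 × 24 × 10 × 410 / 1000 = 236.2 kN.
Edge bolt: l_c = 40 − 27/2 = 26.5 mm → 1.2 × 26.5 × 10 × 410 / 1000 = 130.4 → r_n = 130.4 kN.
Interior bolts: l_c = 80 − 27 = 53 mm → 1.2 × 53 × 10 × 410 / 1000 = 260.8 → r_n = 236.2 kN.
R_n = 2 × 130.4 + 8 × 236.2 = 2150 kN.
Design strength φR_n = 0.75 × 2150 = 1610 kN.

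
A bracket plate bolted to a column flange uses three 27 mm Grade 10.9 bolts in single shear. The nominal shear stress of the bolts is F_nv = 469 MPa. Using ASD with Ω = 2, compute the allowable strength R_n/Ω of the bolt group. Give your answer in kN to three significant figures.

A_b = π × 27² / 4 = 572.6 mm².
R_n = F_nv · A_b · n · n_s = 469 × 572.6 × 3 × 1 / 1000 = 805.6 kN.
Allowable strength R_n/Ω = 805.6 / 2 = 403 kN.

403 kN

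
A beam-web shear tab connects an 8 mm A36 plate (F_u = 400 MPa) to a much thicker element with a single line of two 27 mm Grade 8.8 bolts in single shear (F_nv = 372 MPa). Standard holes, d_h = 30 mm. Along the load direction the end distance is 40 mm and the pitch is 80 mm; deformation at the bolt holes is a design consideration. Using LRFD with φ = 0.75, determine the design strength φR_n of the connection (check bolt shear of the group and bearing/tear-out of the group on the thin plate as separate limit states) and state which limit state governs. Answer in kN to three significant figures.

216 kN (bearing governs)

Bolt shear: A_b = π·27²/4 = 572.6 mm²; R_n = 372 × 572.6 × 2 × 1 / 1000 = 426 kN → 0.75 × 426 = 319 kN.
Bearing (1.2 l_c t F_u ≤ 2.4 d t F_u): upper limit = 2.4·27·8·400 / 1000 = 207.4 kN.
  Edge l_c = 40 − 30/2 = 25 → r_n = 96 kN; interior l_c = 80 − 30 = 50 → r_n = 192 kN.
  R_n,bearing = 1·96 + 1·192 = 288 kN → 0.75 × 288 = 216 kN.
Bearing governs: 216 kN.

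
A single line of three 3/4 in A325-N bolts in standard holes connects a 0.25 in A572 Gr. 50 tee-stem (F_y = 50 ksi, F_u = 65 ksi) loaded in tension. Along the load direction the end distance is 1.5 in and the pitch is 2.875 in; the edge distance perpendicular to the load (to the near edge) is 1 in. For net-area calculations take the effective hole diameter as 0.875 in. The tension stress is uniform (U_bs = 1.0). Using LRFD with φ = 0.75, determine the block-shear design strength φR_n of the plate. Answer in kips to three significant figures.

43.9 kips

Shear plane L_v = 1.5 + 2·2.875 = 7.25 in; A_gv = 7.25 × 0.25 = 1.812 in².
A_nv = (7.25 − 2.5·0.875) × 0.25 = 1.266 in².
A_nt = (1 − 0.5·0.875) × 0.25 = 0.1406 in².
0.6 F_u A_nv = 49.36 kips; 0.6 F_y A_gv = 54.38 kips → shear rupture governs the shear term.
R_n = 49.36 + 1.0 × 65 × 0.1406 = 58.5 kips.
Design strength φR_n = 0.75 × 58.5 = 43.9 kips.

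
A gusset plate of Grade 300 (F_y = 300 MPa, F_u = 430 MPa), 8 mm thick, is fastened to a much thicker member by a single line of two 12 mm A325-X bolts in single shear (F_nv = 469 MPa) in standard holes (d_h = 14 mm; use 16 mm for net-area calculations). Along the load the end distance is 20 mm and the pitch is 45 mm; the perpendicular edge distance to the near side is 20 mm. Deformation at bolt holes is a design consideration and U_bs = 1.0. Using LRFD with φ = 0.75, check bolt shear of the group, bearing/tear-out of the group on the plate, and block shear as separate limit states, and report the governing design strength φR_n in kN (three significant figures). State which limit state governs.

Bolt shear: A_b = π·12²/4 = 113.1 mm²; R_n = 469 × 113.1 × 2 × 1 / 1000 = 106.1 kN → 0.75 × 106.1 = 79.6 kN.
Bearing: edge l_c = 13, r_n = 53.66 kN; interior l_c = 31, r_n = 99.07 kN; R_n = 53.66 + 1·99.07 = 152.7 kN → 115 kN.
Block shear: A_gv = 520, A_nv = 328, A_nt = 96 mm²; R_n = min(0.6F_uA_nv, 0.6F_yA_gv) + U_bs·F_u·A_nt = 125.9 kN → 94.4 kN.
Bolt shear governs: 79.6 kN.

79.6 kN (bolt shear governs)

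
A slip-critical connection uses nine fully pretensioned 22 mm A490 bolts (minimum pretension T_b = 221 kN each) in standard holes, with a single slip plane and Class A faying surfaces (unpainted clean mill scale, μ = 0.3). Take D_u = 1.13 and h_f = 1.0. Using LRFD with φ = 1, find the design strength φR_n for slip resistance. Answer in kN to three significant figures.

R_n = μ · D_u · h_f · T_b · n_s · n_b = 0.3 × 1.13 × 1.0 × 221 × 1 × 9 = 674.3 kN.
Design strength φR_n = 1 × 674.3 = 674 kN.

674 kN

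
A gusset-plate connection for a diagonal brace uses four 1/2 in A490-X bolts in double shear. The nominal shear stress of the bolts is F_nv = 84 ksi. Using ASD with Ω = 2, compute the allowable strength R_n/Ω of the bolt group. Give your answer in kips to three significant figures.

A_b = π × 0.5² / 4 = 0.1963 in².
R_n = F_nv · A_b · n · n_s = 84 × 0.1963 × 4 × 2 = 131.9 kips.
Allowable strength R_n/Ω = 131.9 / 2 = 66 kips.

66 kips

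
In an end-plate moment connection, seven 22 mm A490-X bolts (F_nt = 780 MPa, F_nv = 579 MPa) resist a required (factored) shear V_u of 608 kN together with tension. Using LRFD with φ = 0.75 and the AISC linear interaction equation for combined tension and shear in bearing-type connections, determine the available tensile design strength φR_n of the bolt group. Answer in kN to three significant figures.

1200 kN

A_b = π·22²/4 = 380.1 mm²; f_rv = 608 × 1000 / (7 × 380.1) = 228.5 MPa.
F'_nt = 1.3 F_nt − (F_nt / φF_nv) f_rv = 1.3·780 − (780/(0.75·579))·228.5 = 603.6 MPa, capped at F_nt → F'_nt = 603.6 MPa.
R_n = F'_nt · A_b · n = 603.6 × 380.1 × 7 / 1000 = 1606 kN.
Design strength φR_n = 0.75 × 1606 = 1200 kN.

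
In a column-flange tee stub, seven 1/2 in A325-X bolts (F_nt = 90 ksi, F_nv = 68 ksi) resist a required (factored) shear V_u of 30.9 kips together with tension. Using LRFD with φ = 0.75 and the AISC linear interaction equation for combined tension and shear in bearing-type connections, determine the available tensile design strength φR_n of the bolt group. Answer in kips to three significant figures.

79.7 kips

A_b = π·0.5²/4 = 0.1963 in²; f_rv = 30.9 / (7 × 0.1963) = 22.48 ksi.
F'_nt = 1.3 F_nt − (F_nt / φF_nv) f_rv = 1.3·90 − (90/(0.75·68))·22.48 = 77.33 ksi, capped at F_nt → F'_nt = 77.33 ksi.
R_n = F'_nt · A_b · n = 77.33 × 0.1963 × 7 = 106.3 kips.
Design strength φR_n = 0.75 × 106.3 = 79.7 kips.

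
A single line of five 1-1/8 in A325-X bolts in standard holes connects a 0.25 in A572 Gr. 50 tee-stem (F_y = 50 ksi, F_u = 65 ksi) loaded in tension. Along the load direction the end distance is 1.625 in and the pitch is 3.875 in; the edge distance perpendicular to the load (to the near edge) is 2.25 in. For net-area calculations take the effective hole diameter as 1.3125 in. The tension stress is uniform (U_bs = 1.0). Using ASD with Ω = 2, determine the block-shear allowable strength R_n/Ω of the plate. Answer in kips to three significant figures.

67.6 kips

Shear plane L_v = 1.625 + 4·3.875 = 17.12 in; A_gv = 17.12 × 0.25 = 4.281 in².
A_nv = (17.12 − 4.5·1.3125) × 0.25 = 2.805 in².
A_nt = (2.25 − 0.5·1.3125) × 0.25 = 0.3984 in².
0.6 F_u A_nv = 109.4 kips; 0.6 F_y A_gv = 128.4 kips → shear rupture governs the shear term.
R_n = 109.4 + 1.0 × 65 × 0.3984 = 135.3 kips.
Allowable strength R_n/Ω = 135.3 / 2 = 67.6 kips.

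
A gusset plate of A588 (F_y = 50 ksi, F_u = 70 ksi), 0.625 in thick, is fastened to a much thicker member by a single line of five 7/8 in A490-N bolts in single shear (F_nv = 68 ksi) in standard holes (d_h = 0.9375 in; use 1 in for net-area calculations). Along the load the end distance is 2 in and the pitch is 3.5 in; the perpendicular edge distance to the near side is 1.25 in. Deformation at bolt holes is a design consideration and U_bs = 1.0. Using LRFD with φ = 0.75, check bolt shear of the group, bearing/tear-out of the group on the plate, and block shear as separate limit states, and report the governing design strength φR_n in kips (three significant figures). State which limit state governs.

153 kips (bolt shear governs)

Bolt shear: A_b = π·0.875²/4 = 0.6013 in²; R_n = 68 × 0.6013 × 5 × 1 = 204.4 kips → 0.75 × 204.4 = 153 kips.
Bearing: edge l_c = 1.531, r_n = 80.39 kips; interior l_c = 2.562, r_n = 91.88 kips; R_n = 80.39 + 4·91.88 = 447.9 kips → 336 kips.
Block shear: A_gv = 10, A_nv = 7.188, A_nt = 0.4688 in²; R_n = min(0.6F_uA_nv, 0.6F_yA_gv) + U_bs·F_u·A_nt = 332.8 kips → 250 kips.
Bolt shear governs: 153 kips.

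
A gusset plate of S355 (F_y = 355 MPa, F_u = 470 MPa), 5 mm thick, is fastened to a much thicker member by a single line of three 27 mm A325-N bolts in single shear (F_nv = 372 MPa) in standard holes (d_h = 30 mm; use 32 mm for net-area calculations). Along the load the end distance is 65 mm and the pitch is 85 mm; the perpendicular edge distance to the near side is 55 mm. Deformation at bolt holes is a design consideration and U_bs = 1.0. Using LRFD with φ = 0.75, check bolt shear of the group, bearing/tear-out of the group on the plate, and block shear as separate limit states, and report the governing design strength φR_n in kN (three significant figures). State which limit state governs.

Bolt shear: A_b = π·27²/4 = 572.6 mm²; R_n = 372 × 572.6 × 3 × 1 / 1000 = 639 kN → 0.75 × 639 = 479 kN.
Bearing: edge l_c = 50, r_n = 141 kN; interior l_c = 55, r_n = 152.3 kN; R_n = 141 + 2·152.3 = 445.6 kN → 334 kN.
Block shear: A_gv = 1175, A_nv = 775, A_nt = 195 mm²; R_n = min(0.6F_uA_nv, 0.6F_yA_gv) + U_bs·F_u·A_nt = 310.2 kN → 233 kN.
Block shear governs: 233 kN.

233 kN (block shear governs)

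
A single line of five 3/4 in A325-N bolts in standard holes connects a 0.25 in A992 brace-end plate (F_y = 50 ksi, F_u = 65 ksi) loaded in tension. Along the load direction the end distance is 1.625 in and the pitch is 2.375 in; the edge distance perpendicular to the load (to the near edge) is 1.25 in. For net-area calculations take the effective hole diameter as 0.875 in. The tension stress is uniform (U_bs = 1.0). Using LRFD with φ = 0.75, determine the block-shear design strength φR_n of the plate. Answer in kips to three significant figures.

62.5 kips

Shear plane L_v = 1.625 + 4·2.375 = 11.12 in; A_gv = 11.12 × 0.25 = 2.781 in².
A_nv = (11.12 − 4.5·0.875) × 0.25 = 1.797 in².
A_nt = (1.25 − 0.5·0.875) × 0.25 = 0.2031 in².
0.6 F_u A_nv = 70.08 kips; 0.6 F_y A_gv = 83.44 kips → shear rupture governs the shear term.
R_n = 70.08 + 1.0 × 65 × 0.2031 = 83.28 kips.
Design strength φR_n = 0.75 × 83.28 = 62.5 kips.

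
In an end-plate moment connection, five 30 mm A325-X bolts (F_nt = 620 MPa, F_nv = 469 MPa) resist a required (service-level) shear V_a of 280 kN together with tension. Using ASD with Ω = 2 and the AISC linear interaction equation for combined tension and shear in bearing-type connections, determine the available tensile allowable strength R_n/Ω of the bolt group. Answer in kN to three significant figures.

A_b = π·30²/4 = 706.9 mm²; f_rv = 280 × 1000 / (5 × 706.9) = 79.22 MPa.
F'_nt = 1.3 F_nt − (Ω F_nt / F_nv) f_rv = 1.3·620 − (2·620/469)·79.22 = 596.5 MPa, capped at F_nt → F'_nt = 596.5 MPa.
R_n = F'_nt · A_b · n = 596.5 × 706.9 × 5 / 1000 = 2108 kN.
Allowable strength R_n/Ω = 2108 / 2 = 1050 kN.

1050 kN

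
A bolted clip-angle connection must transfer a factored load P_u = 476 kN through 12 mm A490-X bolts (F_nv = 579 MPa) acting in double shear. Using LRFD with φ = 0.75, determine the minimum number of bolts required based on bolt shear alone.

5 bolts

A_b = π·12²/4 = 113.1 mm².
Per-bolt design strength φR_n = 0.75 × 579 × 113.1 × 2 / 1000 = 98.23 kN.
n ≥ 476 / 98.23 = 4.846 → use 5 bolts.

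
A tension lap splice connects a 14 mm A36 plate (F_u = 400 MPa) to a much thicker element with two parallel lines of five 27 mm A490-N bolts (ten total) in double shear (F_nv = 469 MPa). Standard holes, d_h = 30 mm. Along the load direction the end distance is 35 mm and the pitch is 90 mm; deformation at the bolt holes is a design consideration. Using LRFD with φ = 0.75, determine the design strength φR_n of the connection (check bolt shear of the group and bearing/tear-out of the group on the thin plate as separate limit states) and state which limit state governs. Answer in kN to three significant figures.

2380 kN (bearing governs)

Bolt shear: A_b = π·27²/4 = 572.6 mm²; R_n = 469 × 572.6 × 10 × 2 / 1000 = 5371 kN → 0.75 × 5371 = 4030 kN.
Bearing (1.2 l_c t F_u ≤ 2.4 d t F_u): upper limit = 2.4·27·14·400 / 1000 = 362.9 kN.
  Edge l_c = 35 − 30/2 = 20 → r_n = 134.4 kN; interior l_c = 90 − 30 = 60 → r_n = 362.9 kN.
  R_n,bearing = 2·134.4 + 8·362.9 = 3172 kN → 0.75 × 3172 = 2380 kN.
Bearing governs: 2380 kN.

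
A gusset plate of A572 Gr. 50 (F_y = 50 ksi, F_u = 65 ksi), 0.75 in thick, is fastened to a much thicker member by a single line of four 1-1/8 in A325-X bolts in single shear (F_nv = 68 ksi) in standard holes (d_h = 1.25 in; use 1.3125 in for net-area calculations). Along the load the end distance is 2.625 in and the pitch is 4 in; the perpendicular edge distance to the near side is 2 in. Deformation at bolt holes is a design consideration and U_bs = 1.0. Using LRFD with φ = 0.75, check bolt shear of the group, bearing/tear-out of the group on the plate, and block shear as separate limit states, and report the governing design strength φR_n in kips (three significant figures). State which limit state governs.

203 kips (bolt shear governs)

Bolt shear: A_b = π·1.125²/4 = 0.994 in²; R_n = 68 × 0.994 × 4 × 1 = 270.4 kips → 0.75 × 270.4 = 203 kips.
Bearing: edge l_c = 2, r_n = 117 kips; interior l_c = 2.75, r_n = 131.6 kips; R_n = 117 + 3·131.6 = 511.9 kips → 384 kips.
Block shear: A_gv = 10.97, A_nv = 7.523, A_nt = 1.008 in²; R_n = min(0.6F_uA_nv, 0.6F_yA_gv) + U_bs·F_u·A_nt = 358.9 kips → 269 kips.
Bolt shear governs: 203 kips.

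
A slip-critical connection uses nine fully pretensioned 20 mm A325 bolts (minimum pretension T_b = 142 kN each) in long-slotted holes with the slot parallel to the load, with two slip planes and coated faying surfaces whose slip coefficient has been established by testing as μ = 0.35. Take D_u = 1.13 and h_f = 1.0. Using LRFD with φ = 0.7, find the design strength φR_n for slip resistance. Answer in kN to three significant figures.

708 kN

R_n = μ · D_u · h_f · T_b · n_s · n_b = 0.35 × 1.13 × 1.0 × 142 × 2 × 9 = 1011 kN.
Design strength φR_n = 0.7 × 1011 = 708 kN.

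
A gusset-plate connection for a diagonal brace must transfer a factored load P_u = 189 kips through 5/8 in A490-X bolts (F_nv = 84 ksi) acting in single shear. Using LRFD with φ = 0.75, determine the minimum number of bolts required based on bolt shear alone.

A_b = π·0.625²/4 = 0.3068 in².
Per-bolt design strength φR_n = 0.75 × 84 × 0.3068 × 1 = 19.33 kips.
n ≥ 189 / 19.33 = 9.778 → use 10 bolts.

10 bolts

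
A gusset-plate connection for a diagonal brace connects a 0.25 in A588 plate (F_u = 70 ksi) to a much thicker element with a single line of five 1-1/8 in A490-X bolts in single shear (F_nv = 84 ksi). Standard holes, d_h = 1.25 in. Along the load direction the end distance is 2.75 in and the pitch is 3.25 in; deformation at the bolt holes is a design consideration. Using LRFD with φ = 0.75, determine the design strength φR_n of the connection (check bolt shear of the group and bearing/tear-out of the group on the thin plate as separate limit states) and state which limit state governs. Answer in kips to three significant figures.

Bolt shear: A_b = π·1.125²/4 = 0.994 in²; R_n = 84 × 0.994 × 5 × 1 = 417.5 kips → 0.75 × 417.5 = 313 kips.
Bearing (1.2 l_c t F_u ≤ 2.4 d t F_u): upper limit = 2.4·1.125·0.25·70 = 47.25 kips.
  Edge l_c = 2.75 − 1.25/2 = 2.125 → r_n = 44.62 kips; interior l_c = 3.25 − 1.25 = 2 → r_n = 42 kips.
  R_n,bearing = 1·44.62 + 4·42 = 212.6 kips → 0.75 × 212.6 = 159 kips.
Bearing governs: 159 kips.

159 kips (bearing governs)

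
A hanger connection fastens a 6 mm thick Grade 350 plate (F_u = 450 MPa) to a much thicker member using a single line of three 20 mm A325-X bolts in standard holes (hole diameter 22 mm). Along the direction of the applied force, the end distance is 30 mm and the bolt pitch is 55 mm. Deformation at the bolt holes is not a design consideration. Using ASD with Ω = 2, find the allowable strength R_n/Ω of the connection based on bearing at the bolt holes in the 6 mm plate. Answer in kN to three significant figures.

172 kN

Per bolt r_n = 1.5 l_c t F_u ≤ 3.0 d t F_u; upper limit = 3.0 × 20 × 6 × 450 / 1000 = 162 kN.
Edge bolt: l_c = 30 − 22/2 = 19 mm → 1.5 × 19 × 6 × 450 / 1000 = 76.95 → r_n = 76.95 kN.
Interior bolts: l_c = 55 − 22 = 33 mm → 1.5 × 33 × 6 × 450 / 1000 = 133.7 → r_n = 133.7 kN.
R_n = 1 × 76.95 + 2 × 133.7 = 344.2 kN.
Allowable strength R_n/Ω = 344.2 / 2 = 172 kN.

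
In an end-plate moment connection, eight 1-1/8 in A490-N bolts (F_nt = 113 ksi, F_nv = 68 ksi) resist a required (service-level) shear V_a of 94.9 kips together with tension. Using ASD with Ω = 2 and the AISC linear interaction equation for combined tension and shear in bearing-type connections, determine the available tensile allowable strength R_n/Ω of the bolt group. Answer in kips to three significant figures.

426 kips

A_b = π·1.125²/4 = 0.994 in²; f_rv = 94.9 / (8 × 0.994) = 11.93 ksi.
F'_nt = 1.3 F_nt − (Ω F_nt / F_nv) f_rv = 1.3·113 − (2·113/68)·11.93 = 107.2 ksi, capped at F_nt → F'_nt = 107.2 ksi.
R_n = F'_nt · A_b · n = 107.2 × 0.994 × 8 = 852.8 kips.
Allowable strength R_n/Ω = 852.8 / 2 = 426 kips.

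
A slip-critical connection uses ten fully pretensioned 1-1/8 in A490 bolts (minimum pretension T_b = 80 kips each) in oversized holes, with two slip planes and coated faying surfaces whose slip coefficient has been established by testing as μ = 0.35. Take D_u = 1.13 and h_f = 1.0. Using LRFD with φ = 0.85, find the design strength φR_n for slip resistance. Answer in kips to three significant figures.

R_n = μ · D_u · h_f · T_b · n_s · n_b = 0.35 × 1.13 × 1.0 × 80 × 2 × 10 = 632.8 kips.
Design strength φR_n = 0.85 × 632.8 = 538 kips.

538 kips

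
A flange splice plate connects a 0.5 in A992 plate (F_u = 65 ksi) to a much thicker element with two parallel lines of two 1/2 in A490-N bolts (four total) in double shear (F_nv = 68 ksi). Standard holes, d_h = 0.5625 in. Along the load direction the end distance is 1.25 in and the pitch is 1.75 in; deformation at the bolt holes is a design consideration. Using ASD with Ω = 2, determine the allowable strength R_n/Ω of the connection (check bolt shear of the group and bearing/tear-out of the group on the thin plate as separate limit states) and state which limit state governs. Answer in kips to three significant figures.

53.4 kips (bolt shear governs)

Bolt shear: A_b = π·0.5²/4 = 0.1963 in²; R_n = 68 × 0.1963 × 4 × 2 = 106.8 kips → 106.8 / 2 = 53.4 kips.
Bearing (1.2 l_c t F_u ≤ 2.4 d t F_u): upper limit = 2.4·0.5·0.5·65 = 39 kips.
  Edge l_c = 1.25 − 0.5625/2 = 0.9688 → r_n = 37.78 kips; interior l_c = 1.75 − 0.5625 = 1.188 → r_n = 39 kips.
  R_n,bearing = 2·37.78 + 2·39 = 153.6 kips → 153.6 / 2 = 76.8 kips.
Bolt shear governs: 53.4 kips.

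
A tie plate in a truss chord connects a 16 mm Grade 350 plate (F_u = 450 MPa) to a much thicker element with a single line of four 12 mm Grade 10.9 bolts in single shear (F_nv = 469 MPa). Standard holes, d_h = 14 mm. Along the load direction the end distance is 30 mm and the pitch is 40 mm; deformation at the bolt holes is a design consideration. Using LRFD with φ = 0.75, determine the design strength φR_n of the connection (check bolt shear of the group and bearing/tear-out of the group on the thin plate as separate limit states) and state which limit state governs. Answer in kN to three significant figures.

159 kN (bolt shear governs)

Bolt shear: A_b = π·12²/4 = 113.1 mm²; R_n = 469 × 113.1 × 4 × 1 / 1000 = 212.2 kN → 0.75 × 212.2 = 159 kN.
Bearing (1.2 l_c t F_u ≤ 2.4 d t F_u): upper limit = 2.4·12·16·450 / 1000 = 207.4 kN.
  Edge l_c = 30 − 14/2 = 23 → r_n = 198.7 kN; interior l_c = 40 − 14 = 26 → r_n = 207.4 kN.
  R_n,bearing = 1·198.7 + 3·207.4 = 820.8 kN → 0.75 × 820.8 = 616 kN.
Bolt shear governs: 159 kN.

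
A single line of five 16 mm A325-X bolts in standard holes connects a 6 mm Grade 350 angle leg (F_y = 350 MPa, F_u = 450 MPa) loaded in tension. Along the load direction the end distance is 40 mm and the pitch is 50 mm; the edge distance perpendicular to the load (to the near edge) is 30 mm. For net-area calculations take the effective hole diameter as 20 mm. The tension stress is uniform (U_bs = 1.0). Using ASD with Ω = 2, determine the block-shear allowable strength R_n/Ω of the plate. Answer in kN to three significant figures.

148 kN

Shear plane L_v = 40 + 4·50 = 240 mm; A_gv = 240 × 6 = 1440 mm².
A_nv = (240 − 4.5·20) × 6 = 900 mm².
A_nt = (30 − 0.5·20) × 6 = 120 mm².
0.6 F_u A_nv = 243 kN; 0.6 F_y A_gv = 302.4 kN → shear rupture governs the shear term.
R_n = 243 + 1.0 × 450 × 120 / 1000 = 297 kN.
Allowable strength R_n/Ω = 297 / 2 = 148 kN.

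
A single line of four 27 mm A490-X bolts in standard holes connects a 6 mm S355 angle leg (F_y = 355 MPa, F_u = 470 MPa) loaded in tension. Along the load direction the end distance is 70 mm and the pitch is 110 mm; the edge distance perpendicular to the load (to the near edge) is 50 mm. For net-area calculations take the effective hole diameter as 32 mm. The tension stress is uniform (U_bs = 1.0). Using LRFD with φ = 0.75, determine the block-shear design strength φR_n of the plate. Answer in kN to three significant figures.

437 kN

Shear plane L_v = 70 + 3·110 = 400 mm; A_gv = 400 × 6 = 2400 mm².
A_nv = (400 − 3.5·32) × 6 = 1728 mm².
A_nt = (50 − 0.5·32) × 6 = 204 mm².
0.6 F_u A_nv = 487.3 kN; 0.6 F_y A_gv = 511.2 kN → shear rupture governs the shear term.
R_n = 487.3 + 1.0 × 470 × 204 / 1000 = 583.2 kN.
Design strength φR_n = 0.75 × 583.2 = 437 kN.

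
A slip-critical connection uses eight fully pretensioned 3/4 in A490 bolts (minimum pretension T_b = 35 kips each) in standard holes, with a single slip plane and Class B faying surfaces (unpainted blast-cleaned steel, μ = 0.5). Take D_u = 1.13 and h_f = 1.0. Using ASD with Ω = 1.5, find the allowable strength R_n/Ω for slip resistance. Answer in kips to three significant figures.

R_n = μ · D_u · h_f · T_b · n_s · n_b = 0.5 × 1.13 × 1.0 × 35 × 1 × 8 = 158.2 kips.
Allowable strength R_n/Ω = 158.2 / 1.5 = 105 kips.

105 kips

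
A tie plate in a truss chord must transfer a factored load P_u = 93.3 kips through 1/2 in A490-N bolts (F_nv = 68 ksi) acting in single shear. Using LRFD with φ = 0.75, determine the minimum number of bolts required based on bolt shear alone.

A_b = π·0.5²/4 = 0.1963 in².
Per-bolt design strength φR_n = 0.75 × 68 × 0.1963 × 1 = 10.01 kips.
n ≥ 93.3 / 10.01 = 9.317 → use 10 bolts.

10 bolts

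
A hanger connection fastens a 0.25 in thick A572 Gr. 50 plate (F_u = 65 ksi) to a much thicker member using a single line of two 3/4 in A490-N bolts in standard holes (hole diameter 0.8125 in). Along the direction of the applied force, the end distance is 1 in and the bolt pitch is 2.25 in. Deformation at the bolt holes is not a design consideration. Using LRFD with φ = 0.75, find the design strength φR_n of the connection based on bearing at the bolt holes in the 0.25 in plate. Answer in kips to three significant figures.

37.1 kips

Per bolt r_n = 1.5 l_c t F_u ≤ 3.0 d t F_u; upper limit = 3.0 × 0.75 × 0.25 × 65 = 36.56 kips.
Edge bolt: l_c = 1 − 0.8125/2 = 0.5938 in → 1.5 × 0.5938 × 0.25 × 65 = 14.47 → r_n = 14.47 kips.
Interior bolts: l_c = 2.25 − 0.8125 = 1.438 in → 1.5 × 1.438 × 0.25 × 65 = 35.04 → r_n = 35.04 kips.
R_n = 1 × 14.47 + 1 × 35.04 = 49.51 kips.
Design strength φR_n = 0.75 × 49.51 = 37.1 kips.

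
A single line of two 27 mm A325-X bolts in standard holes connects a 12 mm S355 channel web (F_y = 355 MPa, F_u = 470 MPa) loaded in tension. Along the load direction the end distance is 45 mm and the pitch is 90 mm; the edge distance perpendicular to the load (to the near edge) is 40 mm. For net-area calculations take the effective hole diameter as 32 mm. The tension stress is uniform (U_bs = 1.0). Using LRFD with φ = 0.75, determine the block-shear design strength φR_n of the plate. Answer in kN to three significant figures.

322 kN

Shear plane L_v = 45 + 1·90 = 135 mm; A_gv = 135 × 12 = 1620 mm².
A_nv = (135 − 1.5·32) × 12 = 1044 mm².
A_nt = (40 − 0.5·32) × 12 = 288 mm².
0.6 F_u A_nv = 294.4 kN; 0.6 F_y A_gv = 345.1 kN → shear rupture governs the shear term.
R_n = 294.4 + 1.0 × 470 × 288 / 1000 = 429.8 kN.
Design strength φR_n = 0.75 × 429.8 = 322 kN.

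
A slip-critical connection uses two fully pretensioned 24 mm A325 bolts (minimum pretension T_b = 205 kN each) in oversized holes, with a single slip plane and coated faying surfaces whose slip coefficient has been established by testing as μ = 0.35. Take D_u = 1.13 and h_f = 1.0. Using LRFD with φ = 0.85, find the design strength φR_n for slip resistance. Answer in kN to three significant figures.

138 kN

R_n = μ · D_u · h_f · T_b · n_s · n_b = 0.35 × 1.13 × 1.0 × 205 × 1 × 2 = 162.2 kN.
Design strength φR_n = 0.85 × 162.2 = 138 kN.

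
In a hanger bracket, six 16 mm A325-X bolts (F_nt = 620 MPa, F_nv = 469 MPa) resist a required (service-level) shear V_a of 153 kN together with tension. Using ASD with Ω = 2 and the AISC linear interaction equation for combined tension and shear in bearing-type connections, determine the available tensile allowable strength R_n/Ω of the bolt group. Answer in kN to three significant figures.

A_b = π·16²/4 = 201.1 mm²; f_rv = 153 × 1000 / (6 × 201.1) = 126.8 MPa.
F'_nt = 1.3 F_nt − (Ω F_nt / F_nv) f_rv = 1.3·620 − (2·620/469)·126.8 = 470.7 MPa, capped at F_nt → F'_nt = 470.7 MPa.
R_n = F'_nt · A_b · n = 470.7 × 201.1 × 6 / 1000 = 567.8 kN.
Allowable strength R_n/Ω = 567.8 / 2 = 284 kN.

284 kN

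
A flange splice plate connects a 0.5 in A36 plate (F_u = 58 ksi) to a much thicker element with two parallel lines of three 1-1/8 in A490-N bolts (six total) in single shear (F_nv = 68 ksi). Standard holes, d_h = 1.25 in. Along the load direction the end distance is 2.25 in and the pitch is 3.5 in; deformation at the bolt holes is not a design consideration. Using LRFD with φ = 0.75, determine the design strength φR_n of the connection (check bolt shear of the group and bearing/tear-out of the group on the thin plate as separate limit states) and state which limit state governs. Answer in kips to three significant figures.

304 kips (bolt shear governs)

Bolt shear: A_b = π·1.125²/4 = 0.994 in²; R_n = 68 × 0.994 × 6 × 1 = 405.6 kips → 0.75 × 405.6 = 304 kips.
Bearing (1.5 l_c t F_u ≤ 3.0 d t F_u): upper limit = 3.0·1.125·0.5·58 = 97.88 kips.
  Edge l_c = 2.25 − 1.25/2 = 1.625 → r_n = 70.69 kips; interior l_c = 3.5 − 1.25 = 2.25 → r_n = 97.88 kips.
  R_n,bearing = 2·70.69 + 4·97.88 = 532.9 kips → 0.75 × 532.9 = 400 kips.
Bolt shear governs: 304 kips.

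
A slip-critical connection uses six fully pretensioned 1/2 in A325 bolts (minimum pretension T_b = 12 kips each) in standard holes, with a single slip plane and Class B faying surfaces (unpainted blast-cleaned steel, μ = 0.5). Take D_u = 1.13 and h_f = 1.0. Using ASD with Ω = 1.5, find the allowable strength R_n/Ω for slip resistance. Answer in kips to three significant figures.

R_n = μ · D_u · h_f · T_b · n_s · n_b = 0.5 × 1.13 × 1.0 × 12 × 1 × 6 = 40.68 kips.
Allowable strength R_n/Ω = 40.68 / 1.5 = 27.1 kips.

27.1 kips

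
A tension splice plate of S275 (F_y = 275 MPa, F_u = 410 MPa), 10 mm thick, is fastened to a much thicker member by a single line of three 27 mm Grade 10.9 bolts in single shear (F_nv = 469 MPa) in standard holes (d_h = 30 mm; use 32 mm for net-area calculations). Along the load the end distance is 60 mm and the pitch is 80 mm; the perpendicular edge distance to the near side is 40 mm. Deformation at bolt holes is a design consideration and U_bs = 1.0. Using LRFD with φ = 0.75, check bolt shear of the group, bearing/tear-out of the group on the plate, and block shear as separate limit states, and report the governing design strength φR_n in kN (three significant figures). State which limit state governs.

Bolt shear: A_b = π·27²/4 = 572.6 mm²; R_n = 469 × 572.6 × 3 × 1 / 1000 = 805.6 kN → 0.75 × 805.6 = 604 kN.
Bearing: edge l_c = 45, r_n = 221.4 kN; interior l_c = 50, r_n = 246 kN; R_n = 221.4 + 2·246 = 713.4 kN → 535 kN.
Block shear: A_gv = 2200, A_nv = 1400, A_nt = 240 mm²; R_n = min(0.6F_uA_nv, 0.6F_yA_gv) + U_bs·F_u·A_nt = 442.8 kN → 332 kN.
Block shear governs: 332 kN.

332 kN (block shear governs)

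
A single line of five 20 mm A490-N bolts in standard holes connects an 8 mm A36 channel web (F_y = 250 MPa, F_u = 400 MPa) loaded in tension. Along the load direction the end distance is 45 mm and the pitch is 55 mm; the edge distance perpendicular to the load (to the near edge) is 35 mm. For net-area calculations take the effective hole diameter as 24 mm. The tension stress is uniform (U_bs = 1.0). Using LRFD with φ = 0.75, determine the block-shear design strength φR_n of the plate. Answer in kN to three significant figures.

Shear plane L_v = 45 + 4·55 = 265 mm; A_gv = 265 × 8 = 2120 mm².
A_nv = (265 − 4.5·24) × 8 = 1256 mm².
A_nt = (35 − 0.5·24) × 8 = 184 mm².
0.6 F_u A_nv = 301.4 kN; 0.6 F_y A_gv = 318 kN → shear rupture governs the shear term.
R_n = 301.4 + 1.0 × 400 × 184 / 1000 = 375 kN.
Design strength φR_n = 0.75 × 375 = 281 kN.

281 kN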